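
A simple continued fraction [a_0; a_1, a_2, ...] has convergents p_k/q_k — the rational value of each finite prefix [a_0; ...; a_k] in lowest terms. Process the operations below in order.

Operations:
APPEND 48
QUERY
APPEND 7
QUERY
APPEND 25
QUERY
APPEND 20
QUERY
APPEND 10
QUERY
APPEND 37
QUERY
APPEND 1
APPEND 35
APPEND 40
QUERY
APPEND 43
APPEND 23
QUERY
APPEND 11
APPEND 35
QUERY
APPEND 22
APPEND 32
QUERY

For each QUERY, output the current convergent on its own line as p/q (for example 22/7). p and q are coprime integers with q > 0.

APPEND 48: p_0 = 48·1 + 0 = 48, q_0 = 48·0 + 1 = 1 → 48/1
APPEND 7: p_1 = 7·48 + 1 = 337, q_1 = 7·1 + 0 = 7 → 337/7
APPEND 25: p_2 = 25·337 + 48 = 8473, q_2 = 25·7 + 1 = 176 → 8473/176
APPEND 20: p_3 = 20·8473 + 337 = 169797, q_3 = 20·176 + 7 = 3527 → 169797/3527
APPEND 10: p_4 = 10·169797 + 8473 = 1706443, q_4 = 10·3527 + 176 = 35446 → 1706443/35446
APPEND 37: p_5 = 37·1706443 + 169797 = 63308188, q_5 = 37·35446 + 3527 = 1315029 → 63308188/1315029
APPEND 1: p_6 = 1·63308188 + 1706443 = 65014631, q_6 = 1·1315029 + 35446 = 1350475 → 65014631/1350475
APPEND 35: p_7 = 35·65014631 + 63308188 = 2338820273, q_7 = 35·1350475 + 1315029 = 48581654 → 2338820273/48581654
APPEND 40: p_8 = 40·2338820273 + 65014631 = 93617825551, q_8 = 40·48581654 + 1350475 = 1944616635 → 93617825551/1944616635
APPEND 43: p_9 = 43·93617825551 + 2338820273 = 4027905318966, q_9 = 43·1944616635 + 48581654 = 83667096959 → 4027905318966/83667096959
APPEND 23: p_10 = 23·4027905318966 + 93617825551 = 92735440161769, q_10 = 23·83667096959 + 1944616635 = 1926287846692 → 92735440161769/1926287846692
APPEND 11: p_11 = 11·92735440161769 + 4027905318966 = 1024117747098425, q_11 = 11·1926287846692 + 83667096959 = 21272833410571 → 1024117747098425/21272833410571
APPEND 35: p_12 = 35·1024117747098425 + 92735440161769 = 35936856588606644, q_12 = 35·21272833410571 + 1926287846692 = 746475457216677 → 35936856588606644/746475457216677
APPEND 22: p_13 = 22·35936856588606644 + 1024117747098425 = 791634962696444593, q_13 = 22·746475457216677 + 21272833410571 = 16443732892177465 → 791634962696444593/16443732892177465
APPEND 32: p_14 = 32·791634962696444593 + 35936856588606644 = 25368255662874833620, q_14 = 32·16443732892177465 + 746475457216677 = 526945928006895557 → 25368255662874833620/526945928006895557

48/1
337/7
8473/176
169797/3527
1706443/35446
63308188/1315029
93617825551/1944616635
92735440161769/1926287846692
35936856588606644/746475457216677
25368255662874833620/526945928006895557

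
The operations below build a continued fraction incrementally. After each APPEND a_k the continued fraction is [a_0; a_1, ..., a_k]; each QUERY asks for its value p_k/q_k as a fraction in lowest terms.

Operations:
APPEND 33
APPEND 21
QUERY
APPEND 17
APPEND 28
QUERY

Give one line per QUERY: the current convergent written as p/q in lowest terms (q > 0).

694/21
331962/10045

APPEND 33: p_0 = 33·1 + 0 = 33, q_0 = 33·0 + 1 = 1 → 33/1
APPEND 21: p_1 = 21·33 + 1 = 694, q_1 = 21·1 + 0 = 21 → 694/21
APPEND 17: p_2 = 17·694 + 33 = 11831, q_2 = 17·21 + 1 = 358 → 11831/358
APPEND 28: p_3 = 28·11831 + 694 = 331962, q_3 = 28·358 + 21 = 10045 → 331962/10045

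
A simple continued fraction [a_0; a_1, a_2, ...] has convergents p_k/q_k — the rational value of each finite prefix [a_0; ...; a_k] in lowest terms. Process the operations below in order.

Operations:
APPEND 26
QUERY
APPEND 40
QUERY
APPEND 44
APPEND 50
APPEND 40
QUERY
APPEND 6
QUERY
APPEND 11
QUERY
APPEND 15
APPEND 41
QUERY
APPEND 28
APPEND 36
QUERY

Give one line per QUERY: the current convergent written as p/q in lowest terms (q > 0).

APPEND 26: p_0 = 26·1 + 0 = 26, q_0 = 26·0 + 1 = 1 → 26/1
APPEND 40: p_1 = 40·26 + 1 = 1041, q_1 = 40·1 + 0 = 40 → 1041/40
APPEND 44: p_2 = 44·1041 + 26 = 45830, q_2 = 44·40 + 1 = 1761 → 45830/1761
APPEND 50: p_3 = 50·45830 + 1041 = 2292541, q_3 = 50·1761 + 40 = 88090 → 2292541/88090
APPEND 40: p_4 = 40·2292541 + 45830 = 91747470, q_4 = 40·88090 + 1761 = 3525361 → 91747470/3525361
APPEND 6: p_5 = 6·91747470 + 2292541 = 552777361, q_5 = 6·3525361 + 88090 = 21240256 → 552777361/21240256
APPEND 11: p_6 = 11·552777361 + 91747470 = 6172298441, q_6 = 11·21240256 + 3525361 = 237168177 → 6172298441/237168177
APPEND 15: p_7 = 15·6172298441 + 552777361 = 93137253976, q_7 = 15·237168177 + 21240256 = 3578762911 → 93137253976/3578762911
APPEND 41: p_8 = 41·93137253976 + 6172298441 = 3824799711457, q_8 = 41·3578762911 + 237168177 = 146966447528 → 3824799711457/146966447528
APPEND 28: p_9 = 28·3824799711457 + 93137253976 = 107187529174772, q_9 = 28·146966447528 + 3578762911 = 4118639293695 → 107187529174772/4118639293695
APPEND 36: p_10 = 36·107187529174772 + 3824799711457 = 3862575850003249, q_10 = 36·4118639293695 + 146966447528 = 148417981020548 → 3862575850003249/148417981020548

26/1
1041/40
91747470/3525361
552777361/21240256
6172298441/237168177
3824799711457/146966447528
3862575850003249/148417981020548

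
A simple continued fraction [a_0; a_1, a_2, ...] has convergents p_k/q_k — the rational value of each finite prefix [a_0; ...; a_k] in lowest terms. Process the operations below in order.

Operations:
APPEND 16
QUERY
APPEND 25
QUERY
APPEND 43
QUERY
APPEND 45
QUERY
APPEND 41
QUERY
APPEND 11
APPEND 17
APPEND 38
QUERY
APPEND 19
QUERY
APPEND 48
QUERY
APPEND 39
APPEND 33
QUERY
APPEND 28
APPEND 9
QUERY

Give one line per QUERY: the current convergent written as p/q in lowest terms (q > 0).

16/1
401/25
17259/1076
777056/48445
31876555/1987321
228579506257/14250625670
4349016621175/271136327643
208981377322657/13028794352534
269311531540080991/16790034624876011
68209209084230333905/4252454307138319004

APPEND 16: p_0 = 16·1 + 0 = 16, q_0 = 16·0 + 1 = 1 → 16/1
APPEND 25: p_1 = 25·16 + 1 = 401, q_1 = 25·1 + 0 = 25 → 401/25
APPEND 43: p_2 = 43·401 + 16 = 17259, q_2 = 43·25 + 1 = 1076 → 17259/1076
APPEND 45: p_3 = 45·17259 + 401 = 777056, q_3 = 45·1076 + 25 = 48445 → 777056/48445
APPEND 41: p_4 = 41·777056 + 17259 = 31876555, q_4 = 41·48445 + 1076 = 1987321 → 31876555/1987321
APPEND 11: p_5 = 11·31876555 + 777056 = 351419161, q_5 = 11·1987321 + 48445 = 21908976 → 351419161/21908976
APPEND 17: p_6 = 17·351419161 + 31876555 = 6006002292, q_6 = 17·21908976 + 1987321 = 374439913 → 6006002292/374439913
APPEND 38: p_7 = 38·6006002292 + 351419161 = 228579506257, q_7 = 38·374439913 + 21908976 = 14250625670 → 228579506257/14250625670
APPEND 19: p_8 = 19·228579506257 + 6006002292 = 4349016621175, q_8 = 19·14250625670 + 374439913 = 271136327643 → 4349016621175/271136327643
APPEND 48: p_9 = 48·4349016621175 + 228579506257 = 208981377322657, q_9 = 48·271136327643 + 14250625670 = 13028794352534 → 208981377322657/13028794352534
APPEND 39: p_10 = 39·208981377322657 + 4349016621175 = 8154622732204798, q_10 = 39·13028794352534 + 271136327643 = 508394116076469 → 8154622732204798/508394116076469
APPEND 33: p_11 = 33·8154622732204798 + 208981377322657 = 269311531540080991, q_11 = 33·508394116076469 + 13028794352534 = 16790034624876011 → 269311531540080991/16790034624876011
APPEND 28: p_12 = 28·269311531540080991 + 8154622732204798 = 7548877505854472546, q_12 = 28·16790034624876011 + 508394116076469 = 470629363612604777 → 7548877505854472546/470629363612604777
APPEND 9: p_13 = 9·7548877505854472546 + 269311531540080991 = 68209209084230333905, q_13 = 9·470629363612604777 + 16790034624876011 = 4252454307138319004 → 68209209084230333905/4252454307138319004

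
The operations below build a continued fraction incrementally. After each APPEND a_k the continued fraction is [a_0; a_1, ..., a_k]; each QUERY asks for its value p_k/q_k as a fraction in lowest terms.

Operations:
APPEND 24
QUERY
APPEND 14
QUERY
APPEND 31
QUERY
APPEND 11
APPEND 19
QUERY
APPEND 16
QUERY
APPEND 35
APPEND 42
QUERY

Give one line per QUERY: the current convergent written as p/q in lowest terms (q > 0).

APPEND 24: p_0 = 24·1 + 0 = 24, q_0 = 24·0 + 1 = 1 → 24/1
APPEND 14: p_1 = 14·24 + 1 = 337, q_1 = 14·1 + 0 = 14 → 337/14
APPEND 31: p_2 = 31·337 + 24 = 10471, q_2 = 31·14 + 1 = 435 → 10471/435
APPEND 11: p_3 = 11·10471 + 337 = 115518, q_3 = 11·435 + 14 = 4799 → 115518/4799
APPEND 19: p_4 = 19·115518 + 10471 = 2205313, q_4 = 19·4799 + 435 = 91616 → 2205313/91616
APPEND 16: p_5 = 16·2205313 + 115518 = 35400526, q_5 = 16·91616 + 4799 = 1470655 → 35400526/1470655
APPEND 35: p_6 = 35·35400526 + 2205313 = 1241223723, q_6 = 35·1470655 + 91616 = 51564541 → 1241223723/51564541
APPEND 42: p_7 = 42·1241223723 + 35400526 = 52166796892, q_7 = 42·51564541 + 1470655 = 2167181377 → 52166796892/2167181377

24/1
337/14
10471/435
2205313/91616
35400526/1470655
52166796892/2167181377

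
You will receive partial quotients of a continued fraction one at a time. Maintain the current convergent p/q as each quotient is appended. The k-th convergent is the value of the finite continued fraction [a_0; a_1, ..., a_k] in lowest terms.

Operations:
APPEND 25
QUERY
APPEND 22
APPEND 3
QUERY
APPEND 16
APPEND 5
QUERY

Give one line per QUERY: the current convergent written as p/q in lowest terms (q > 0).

APPEND 25: p_0 = 25·1 + 0 = 25, q_0 = 25·0 + 1 = 1 → 25/1
APPEND 22: p_1 = 22·25 + 1 = 551, q_1 = 22·1 + 0 = 22 → 551/22
APPEND 3: p_2 = 3·551 + 25 = 1678, q_2 = 3·22 + 1 = 67 → 1678/67
APPEND 16: p_3 = 16·1678 + 551 = 27399, q_3 = 16·67 + 22 = 1094 → 27399/1094
APPEND 5: p_4 = 5·27399 + 1678 = 138673, q_4 = 5·1094 + 67 = 5537 → 138673/5537

25/1
1678/67
138673/5537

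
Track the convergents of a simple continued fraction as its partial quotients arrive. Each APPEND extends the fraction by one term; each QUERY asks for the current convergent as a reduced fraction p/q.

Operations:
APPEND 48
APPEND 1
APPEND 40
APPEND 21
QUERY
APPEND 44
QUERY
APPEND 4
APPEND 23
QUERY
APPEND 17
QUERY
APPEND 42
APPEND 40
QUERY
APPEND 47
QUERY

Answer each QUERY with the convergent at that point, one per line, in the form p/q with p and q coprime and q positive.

APPEND 48: p_0 = 48·1 + 0 = 48, q_0 = 48·0 + 1 = 1 → 48/1
APPEND 1: p_1 = 1·48 + 1 = 49, q_1 = 1·1 + 0 = 1 → 49/1
APPEND 40: p_2 = 40·49 + 48 = 2008, q_2 = 40·1 + 1 = 41 → 2008/41
APPEND 21: p_3 = 21·2008 + 49 = 42217, q_3 = 21·41 + 1 = 862 → 42217/862
APPEND 44: p_4 = 44·42217 + 2008 = 1859556, q_4 = 44·862 + 41 = 37969 → 1859556/37969
APPEND 4: p_5 = 4·1859556 + 42217 = 7480441, q_5 = 4·37969 + 862 = 152738 → 7480441/152738
APPEND 23: p_6 = 23·7480441 + 1859556 = 173909699, q_6 = 23·152738 + 37969 = 3550943 → 173909699/3550943
APPEND 17: p_7 = 17·173909699 + 7480441 = 2963945324, q_7 = 17·3550943 + 152738 = 60518769 → 2963945324/60518769
APPEND 42: p_8 = 42·2963945324 + 173909699 = 124659613307, q_8 = 42·60518769 + 3550943 = 2545339241 → 124659613307/2545339241
APPEND 40: p_9 = 40·124659613307 + 2963945324 = 4989348477604, q_9 = 40·2545339241 + 60518769 = 101874088409 → 4989348477604/101874088409
APPEND 47: p_10 = 47·4989348477604 + 124659613307 = 234624038060695, q_10 = 47·101874088409 + 2545339241 = 4790627494464 → 234624038060695/4790627494464

42217/862
1859556/37969
173909699/3550943
2963945324/60518769
4989348477604/101874088409
234624038060695/4790627494464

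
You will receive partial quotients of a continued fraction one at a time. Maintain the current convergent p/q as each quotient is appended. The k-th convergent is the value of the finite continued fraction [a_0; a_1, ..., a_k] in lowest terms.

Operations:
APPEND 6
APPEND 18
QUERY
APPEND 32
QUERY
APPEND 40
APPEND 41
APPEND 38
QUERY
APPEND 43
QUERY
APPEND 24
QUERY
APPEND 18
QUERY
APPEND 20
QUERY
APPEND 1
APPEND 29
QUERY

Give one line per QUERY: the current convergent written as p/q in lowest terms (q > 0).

109/18
3494/577
218188543/36031708
9387845472/1550311039
225526479871/37243496644
4068864483150/671933250631
81602816142871/13475908509264
2566081554297480/423763319546219

APPEND 6: p_0 = 6·1 + 0 = 6, q_0 = 6·0 + 1 = 1 → 6/1
APPEND 18: p_1 = 18·6 + 1 = 109, q_1 = 18·1 + 0 = 18 → 109/18
APPEND 32: p_2 = 32·109 + 6 = 3494, q_2 = 32·18 + 1 = 577 → 3494/577
APPEND 40: p_3 = 40·3494 + 109 = 139869, q_3 = 40·577 + 18 = 23098 → 139869/23098
APPEND 41: p_4 = 41·139869 + 3494 = 5738123, q_4 = 41·23098 + 577 = 947595 → 5738123/947595
APPEND 38: p_5 = 38·5738123 + 139869 = 218188543, q_5 = 38·947595 + 23098 = 36031708 → 218188543/36031708
APPEND 43: p_6 = 43·218188543 + 5738123 = 9387845472, q_6 = 43·36031708 + 947595 = 1550311039 → 9387845472/1550311039
APPEND 24: p_7 = 24·9387845472 + 218188543 = 225526479871, q_7 = 24·1550311039 + 36031708 = 37243496644 → 225526479871/37243496644
APPEND 18: p_8 = 18·225526479871 + 9387845472 = 4068864483150, q_8 = 18·37243496644 + 1550311039 = 671933250631 → 4068864483150/671933250631
APPEND 20: p_9 = 20·4068864483150 + 225526479871 = 81602816142871, q_9 = 20·671933250631 + 37243496644 = 13475908509264 → 81602816142871/13475908509264
APPEND 1: p_10 = 1·81602816142871 + 4068864483150 = 85671680626021, q_10 = 1·13475908509264 + 671933250631 = 14147841759895 → 85671680626021/14147841759895
APPEND 29: p_11 = 29·85671680626021 + 81602816142871 = 2566081554297480, q_11 = 29·14147841759895 + 13475908509264 = 423763319546219 → 2566081554297480/423763319546219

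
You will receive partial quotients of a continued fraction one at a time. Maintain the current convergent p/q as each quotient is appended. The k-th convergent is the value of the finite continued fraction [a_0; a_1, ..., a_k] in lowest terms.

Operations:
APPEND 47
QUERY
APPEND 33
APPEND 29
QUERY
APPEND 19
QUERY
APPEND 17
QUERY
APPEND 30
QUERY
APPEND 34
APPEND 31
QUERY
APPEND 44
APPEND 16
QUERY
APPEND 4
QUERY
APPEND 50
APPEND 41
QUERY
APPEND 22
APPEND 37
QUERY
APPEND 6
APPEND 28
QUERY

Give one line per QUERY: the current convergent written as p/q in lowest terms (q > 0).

47/1
45055/958
857597/18235
14624204/310953
439583717/9346825
464214171759/9870539918
327510358619407/6963820290238
1330481818505606/28289903020347
2742246134458393593/58308107726631455
2237404108831095067454/47573701779143016581
379812389856117386044810/8075913195885971390933

APPEND 47: p_0 = 47·1 + 0 = 47, q_0 = 47·0 + 1 = 1 → 47/1
APPEND 33: p_1 = 33·47 + 1 = 1552, q_1 = 33·1 + 0 = 33 → 1552/33
APPEND 29: p_2 = 29·1552 + 47 = 45055, q_2 = 29·33 + 1 = 958 → 45055/958
APPEND 19: p_3 = 19·45055 + 1552 = 857597, q_3 = 19·958 + 33 = 18235 → 857597/18235
APPEND 17: p_4 = 17·857597 + 45055 = 14624204, q_4 = 17·18235 + 958 = 310953 → 14624204/310953
APPEND 30: p_5 = 30·14624204 + 857597 = 439583717, q_5 = 30·310953 + 18235 = 9346825 → 439583717/9346825
APPEND 34: p_6 = 34·439583717 + 14624204 = 14960470582, q_6 = 34·9346825 + 310953 = 318103003 → 14960470582/318103003
APPEND 31: p_7 = 31·14960470582 + 439583717 = 464214171759, q_7 = 31·318103003 + 9346825 = 9870539918 → 464214171759/9870539918
APPEND 44: p_8 = 44·464214171759 + 14960470582 = 20440384027978, q_8 = 44·9870539918 + 318103003 = 434621859395 → 20440384027978/434621859395
APPEND 16: p_9 = 16·20440384027978 + 464214171759 = 327510358619407, q_9 = 16·434621859395 + 9870539918 = 6963820290238 → 327510358619407/6963820290238
APPEND 4: p_10 = 4·327510358619407 + 20440384027978 = 1330481818505606, q_10 = 4·6963820290238 + 434621859395 = 28289903020347 → 1330481818505606/28289903020347
APPEND 50: p_11 = 50·1330481818505606 + 327510358619407 = 66851601283899707, q_11 = 50·28289903020347 + 6963820290238 = 1421458971307588 → 66851601283899707/1421458971307588
APPEND 41: p_12 = 41·66851601283899707 + 1330481818505606 = 2742246134458393593, q_12 = 41·1421458971307588 + 28289903020347 = 58308107726631455 → 2742246134458393593/58308107726631455
APPEND 22: p_13 = 22·2742246134458393593 + 66851601283899707 = 60396266559368558753, q_13 = 22·58308107726631455 + 1421458971307588 = 1284199828957199598 → 60396266559368558753/1284199828957199598
APPEND 37: p_14 = 37·60396266559368558753 + 2742246134458393593 = 2237404108831095067454, q_14 = 37·1284199828957199598 + 58308107726631455 = 47573701779143016581 → 2237404108831095067454/47573701779143016581
APPEND 6: p_15 = 6·2237404108831095067454 + 60396266559368558753 = 13484820919545938963477, q_15 = 6·47573701779143016581 + 1284199828957199598 = 286726410503815299084 → 13484820919545938963477/286726410503815299084
APPEND 28: p_16 = 28·13484820919545938963477 + 2237404108831095067454 = 379812389856117386044810, q_16 = 28·286726410503815299084 + 47573701779143016581 = 8075913195885971390933 → 379812389856117386044810/8075913195885971390933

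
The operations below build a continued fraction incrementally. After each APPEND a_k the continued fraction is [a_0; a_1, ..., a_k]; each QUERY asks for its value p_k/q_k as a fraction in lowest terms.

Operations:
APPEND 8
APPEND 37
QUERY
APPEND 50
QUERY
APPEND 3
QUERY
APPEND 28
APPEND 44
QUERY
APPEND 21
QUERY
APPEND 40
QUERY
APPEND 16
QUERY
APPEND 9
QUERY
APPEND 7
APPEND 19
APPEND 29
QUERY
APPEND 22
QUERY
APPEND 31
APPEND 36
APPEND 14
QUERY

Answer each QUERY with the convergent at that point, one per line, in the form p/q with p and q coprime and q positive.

APPEND 8: p_0 = 8·1 + 0 = 8, q_0 = 8·0 + 1 = 1 → 8/1
APPEND 37: p_1 = 37·8 + 1 = 297, q_1 = 37·1 + 0 = 37 → 297/37
APPEND 50: p_2 = 50·297 + 8 = 14858, q_2 = 50·37 + 1 = 1851 → 14858/1851
APPEND 3: p_3 = 3·14858 + 297 = 44871, q_3 = 3·1851 + 37 = 5590 → 44871/5590
APPEND 28: p_4 = 28·44871 + 14858 = 1271246, q_4 = 28·5590 + 1851 = 158371 → 1271246/158371
APPEND 44: p_5 = 44·1271246 + 44871 = 55979695, q_5 = 44·158371 + 5590 = 6973914 → 55979695/6973914
APPEND 21: p_6 = 21·55979695 + 1271246 = 1176844841, q_6 = 21·6973914 + 158371 = 146610565 → 1176844841/146610565
APPEND 40: p_7 = 40·1176844841 + 55979695 = 47129773335, q_7 = 40·146610565 + 6973914 = 5871396514 → 47129773335/5871396514
APPEND 16: p_8 = 16·47129773335 + 1176844841 = 755253218201, q_8 = 16·5871396514 + 146610565 = 94088954789 → 755253218201/94088954789
APPEND 9: p_9 = 9·755253218201 + 47129773335 = 6844408737144, q_9 = 9·94088954789 + 5871396514 = 852671989615 → 6844408737144/852671989615
APPEND 7: p_10 = 7·6844408737144 + 755253218201 = 48666114378209, q_10 = 7·852671989615 + 94088954789 = 6062792882094 → 48666114378209/6062792882094
APPEND 19: p_11 = 19·48666114378209 + 6844408737144 = 931500581923115, q_11 = 19·6062792882094 + 852671989615 = 116045736749401 → 931500581923115/116045736749401
APPEND 29: p_12 = 29·931500581923115 + 48666114378209 = 27062182990148544, q_12 = 29·116045736749401 + 6062792882094 = 3371389158614723 → 27062182990148544/3371389158614723
APPEND 22: p_13 = 22·27062182990148544 + 931500581923115 = 596299526365191083, q_13 = 22·3371389158614723 + 116045736749401 = 74286607226273307 → 596299526365191083/74286607226273307
APPEND 31: p_14 = 31·596299526365191083 + 27062182990148544 = 18512347500311072117, q_14 = 31·74286607226273307 + 3371389158614723 = 2306256213173087240 → 18512347500311072117/2306256213173087240
APPEND 36: p_15 = 36·18512347500311072117 + 596299526365191083 = 667040809537563787295, q_15 = 36·2306256213173087240 + 74286607226273307 = 83099510281457413947 → 667040809537563787295/83099510281457413947
APPEND 14: p_16 = 14·667040809537563787295 + 18512347500311072117 = 9357083681026204094247, q_16 = 14·83099510281457413947 + 2306256213173087240 = 1165699400153576882498 → 9357083681026204094247/1165699400153576882498

297/37
14858/1851
44871/5590
55979695/6973914
1176844841/146610565
47129773335/5871396514
755253218201/94088954789
6844408737144/852671989615
27062182990148544/3371389158614723
596299526365191083/74286607226273307
9357083681026204094247/1165699400153576882498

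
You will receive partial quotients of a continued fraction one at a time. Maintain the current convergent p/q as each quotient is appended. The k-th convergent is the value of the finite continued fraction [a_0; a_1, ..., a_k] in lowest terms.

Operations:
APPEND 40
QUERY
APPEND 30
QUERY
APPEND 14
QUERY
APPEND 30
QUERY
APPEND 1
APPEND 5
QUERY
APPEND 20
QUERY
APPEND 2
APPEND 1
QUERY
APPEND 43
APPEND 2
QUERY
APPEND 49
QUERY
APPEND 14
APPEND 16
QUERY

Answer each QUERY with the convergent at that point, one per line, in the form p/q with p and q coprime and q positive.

40/1
1201/30
16854/421
506821/12660
3125196/78065
63027595/1574381
192207981/4801208
16980455119/424158750
840436424400/20993457521
189369882771904/4730314482225

APPEND 40: p_0 = 40·1 + 0 = 40, q_0 = 40·0 + 1 = 1 → 40/1
APPEND 30: p_1 = 30·40 + 1 = 1201, q_1 = 30·1 + 0 = 30 → 1201/30
APPEND 14: p_2 = 14·1201 + 40 = 16854, q_2 = 14·30 + 1 = 421 → 16854/421
APPEND 30: p_3 = 30·16854 + 1201 = 506821, q_3 = 30·421 + 30 = 12660 → 506821/12660
APPEND 1: p_4 = 1·506821 + 16854 = 523675, q_4 = 1·12660 + 421 = 13081 → 523675/13081
APPEND 5: p_5 = 5·523675 + 506821 = 3125196, q_5 = 5·13081 + 12660 = 78065 → 3125196/78065
APPEND 20: p_6 = 20·3125196 + 523675 = 63027595, q_6 = 20·78065 + 13081 = 1574381 → 63027595/1574381
APPEND 2: p_7 = 2·63027595 + 3125196 = 129180386, q_7 = 2·1574381 + 78065 = 3226827 → 129180386/3226827
APPEND 1: p_8 = 1·129180386 + 63027595 = 192207981, q_8 = 1·3226827 + 1574381 = 4801208 → 192207981/4801208
APPEND 43: p_9 = 43·192207981 + 129180386 = 8394123569, q_9 = 43·4801208 + 3226827 = 209678771 → 8394123569/209678771
APPEND 2: p_10 = 2·8394123569 + 192207981 = 16980455119, q_10 = 2·209678771 + 4801208 = 424158750 → 16980455119/424158750
APPEND 49: p_11 = 49·16980455119 + 8394123569 = 840436424400, q_11 = 49·424158750 + 209678771 = 20993457521 → 840436424400/20993457521
APPEND 14: p_12 = 14·840436424400 + 16980455119 = 11783090396719, q_12 = 14·20993457521 + 424158750 = 294332564044 → 11783090396719/294332564044
APPEND 16: p_13 = 16·11783090396719 + 840436424400 = 189369882771904, q_13 = 16·294332564044 + 20993457521 = 4730314482225 → 189369882771904/4730314482225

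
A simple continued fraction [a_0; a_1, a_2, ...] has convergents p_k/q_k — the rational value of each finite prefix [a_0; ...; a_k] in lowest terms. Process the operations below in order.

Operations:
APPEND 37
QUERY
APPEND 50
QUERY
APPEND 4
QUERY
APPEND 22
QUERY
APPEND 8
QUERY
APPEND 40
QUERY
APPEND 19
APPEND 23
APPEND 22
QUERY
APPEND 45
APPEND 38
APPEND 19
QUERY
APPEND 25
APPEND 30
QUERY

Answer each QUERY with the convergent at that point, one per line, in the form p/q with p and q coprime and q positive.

37/1
1851/50
7441/201
165553/4472
1331865/35977
53440153/1443552
516639932770/13955734899
16835641625988787/454772727549627
12670112707525359397/342251387999837127

APPEND 37: p_0 = 37·1 + 0 = 37, q_0 = 37·0 + 1 = 1 → 37/1
APPEND 50: p_1 = 50·37 + 1 = 1851, q_1 = 50·1 + 0 = 50 → 1851/50
APPEND 4: p_2 = 4·1851 + 37 = 7441, q_2 = 4·50 + 1 = 201 → 7441/201
APPEND 22: p_3 = 22·7441 + 1851 = 165553, q_3 = 22·201 + 50 = 4472 → 165553/4472
APPEND 8: p_4 = 8·165553 + 7441 = 1331865, q_4 = 8·4472 + 201 = 35977 → 1331865/35977
APPEND 40: p_5 = 40·1331865 + 165553 = 53440153, q_5 = 40·35977 + 4472 = 1443552 → 53440153/1443552
APPEND 19: p_6 = 19·53440153 + 1331865 = 1016694772, q_6 = 19·1443552 + 35977 = 27463465 → 1016694772/27463465
APPEND 23: p_7 = 23·1016694772 + 53440153 = 23437419909, q_7 = 23·27463465 + 1443552 = 633103247 → 23437419909/633103247
APPEND 22: p_8 = 22·23437419909 + 1016694772 = 516639932770, q_8 = 22·633103247 + 27463465 = 13955734899 → 516639932770/13955734899
APPEND 45: p_9 = 45·516639932770 + 23437419909 = 23272234394559, q_9 = 45·13955734899 + 633103247 = 628641173702 → 23272234394559/628641173702
APPEND 38: p_10 = 38·23272234394559 + 516639932770 = 884861546926012, q_10 = 38·628641173702 + 13955734899 = 23902320335575 → 884861546926012/23902320335575
APPEND 19: p_11 = 19·884861546926012 + 23272234394559 = 16835641625988787, q_11 = 19·23902320335575 + 628641173702 = 454772727549627 → 16835641625988787/454772727549627
APPEND 25: p_12 = 25·16835641625988787 + 884861546926012 = 421775902196645687, q_12 = 25·454772727549627 + 23902320335575 = 11393220509076250 → 421775902196645687/11393220509076250
APPEND 30: p_13 = 30·421775902196645687 + 16835641625988787 = 12670112707525359397, q_13 = 30·11393220509076250 + 454772727549627 = 342251387999837127 → 12670112707525359397/342251387999837127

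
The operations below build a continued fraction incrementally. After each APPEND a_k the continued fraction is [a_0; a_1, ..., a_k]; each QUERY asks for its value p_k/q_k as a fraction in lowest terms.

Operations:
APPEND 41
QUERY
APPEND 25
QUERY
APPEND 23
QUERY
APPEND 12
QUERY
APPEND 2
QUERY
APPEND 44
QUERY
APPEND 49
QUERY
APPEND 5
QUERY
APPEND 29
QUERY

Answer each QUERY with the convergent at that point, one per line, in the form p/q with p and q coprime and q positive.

41/1
1026/25
23639/576
284694/6937
593027/14450
26377882/642737
1293109245/31508563
6491924107/158185552
189558908348/4618889571

APPEND 41: p_0 = 41·1 + 0 = 41, q_0 = 41·0 + 1 = 1 → 41/1
APPEND 25: p_1 = 25·41 + 1 = 1026, q_1 = 25·1 + 0 = 25 → 1026/25
APPEND 23: p_2 = 23·1026 + 41 = 23639, q_2 = 23·25 + 1 = 576 → 23639/576
APPEND 12: p_3 = 12·23639 + 1026 = 284694, q_3 = 12·576 + 25 = 6937 → 284694/6937
APPEND 2: p_4 = 2·284694 + 23639 = 593027, q_4 = 2·6937 + 576 = 14450 → 593027/14450
APPEND 44: p_5 = 44·593027 + 284694 = 26377882, q_5 = 44·14450 + 6937 = 642737 → 26377882/642737
APPEND 49: p_6 = 49·26377882 + 593027 = 1293109245, q_6 = 49·642737 + 14450 = 31508563 → 1293109245/31508563
APPEND 5: p_7 = 5·1293109245 + 26377882 = 6491924107, q_7 = 5·31508563 + 642737 = 158185552 → 6491924107/158185552
APPEND 29: p_8 = 29·6491924107 + 1293109245 = 189558908348, q_8 = 29·158185552 + 31508563 = 4618889571 → 189558908348/4618889571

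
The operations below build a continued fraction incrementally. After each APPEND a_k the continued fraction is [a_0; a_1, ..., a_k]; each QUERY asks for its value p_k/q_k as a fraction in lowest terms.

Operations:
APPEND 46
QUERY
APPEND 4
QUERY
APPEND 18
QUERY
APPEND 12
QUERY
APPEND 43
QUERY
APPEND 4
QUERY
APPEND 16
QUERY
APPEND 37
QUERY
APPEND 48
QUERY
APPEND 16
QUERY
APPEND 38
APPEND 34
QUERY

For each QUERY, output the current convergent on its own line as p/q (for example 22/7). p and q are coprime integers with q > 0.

46/1
185/4
3376/73
40697/880
1753347/37913
7054085/152532
114618707/2478425
4247946244/91854257
204016038419/4411482761
3268504560948/70675578433
4233112942612010/91533513327743

APPEND 46: p_0 = 46·1 + 0 = 46, q_0 = 46·0 + 1 = 1 → 46/1
APPEND 4: p_1 = 4·46 + 1 = 185, q_1 = 4·1 + 0 = 4 → 185/4
APPEND 18: p_2 = 18·185 + 46 = 3376, q_2 = 18·4 + 1 = 73 → 3376/73
APPEND 12: p_3 = 12·3376 + 185 = 40697, q_3 = 12·73 + 4 = 880 → 40697/880
APPEND 43: p_4 = 43·40697 + 3376 = 1753347, q_4 = 43·880 + 73 = 37913 → 1753347/37913
APPEND 4: p_5 = 4·1753347 + 40697 = 7054085, q_5 = 4·37913 + 880 = 152532 → 7054085/152532
APPEND 16: p_6 = 16·7054085 + 1753347 = 114618707, q_6 = 16·152532 + 37913 = 2478425 → 114618707/2478425
APPEND 37: p_7 = 37·114618707 + 7054085 = 4247946244, q_7 = 37·2478425 + 152532 = 91854257 → 4247946244/91854257
APPEND 48: p_8 = 48·4247946244 + 114618707 = 204016038419, q_8 = 48·91854257 + 2478425 = 4411482761 → 204016038419/4411482761
APPEND 16: p_9 = 16·204016038419 + 4247946244 = 3268504560948, q_9 = 16·4411482761 + 91854257 = 70675578433 → 3268504560948/70675578433
APPEND 38: p_10 = 38·3268504560948 + 204016038419 = 124407189354443, q_10 = 38·70675578433 + 4411482761 = 2690083463215 → 124407189354443/2690083463215
APPEND 34: p_11 = 34·124407189354443 + 3268504560948 = 4233112942612010, q_11 = 34·2690083463215 + 70675578433 = 91533513327743 → 4233112942612010/91533513327743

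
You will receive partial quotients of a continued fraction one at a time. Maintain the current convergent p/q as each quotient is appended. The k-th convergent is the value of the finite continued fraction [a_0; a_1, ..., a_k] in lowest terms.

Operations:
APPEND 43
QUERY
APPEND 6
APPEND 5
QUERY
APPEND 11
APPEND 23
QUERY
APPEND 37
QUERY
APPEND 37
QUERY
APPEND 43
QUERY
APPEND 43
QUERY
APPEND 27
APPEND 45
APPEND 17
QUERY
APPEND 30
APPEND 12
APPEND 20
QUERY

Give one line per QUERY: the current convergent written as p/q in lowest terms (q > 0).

43/1
1338/31
345809/8012
12809910/296791
474312479/10989279
20408246507/472835788
878028912280/20342928163
18189953172108082/421440462259545
132134693466134090595/3061410096441558238

APPEND 43: p_0 = 43·1 + 0 = 43, q_0 = 43·0 + 1 = 1 → 43/1
APPEND 6: p_1 = 6·43 + 1 = 259, q_1 = 6·1 + 0 = 6 → 259/6
APPEND 5: p_2 = 5·259 + 43 = 1338, q_2 = 5·6 + 1 = 31 → 1338/31
APPEND 11: p_3 = 11·1338 + 259 = 14977, q_3 = 11·31 + 6 = 347 → 14977/347
APPEND 23: p_4 = 23·14977 + 1338 = 345809, q_4 = 23·347 + 31 = 8012 → 345809/8012
APPEND 37: p_5 = 37·345809 + 14977 = 12809910, q_5 = 37·8012 + 347 = 296791 → 12809910/296791
APPEND 37: p_6 = 37·12809910 + 345809 = 474312479, q_6 = 37·296791 + 8012 = 10989279 → 474312479/10989279
APPEND 43: p_7 = 43·474312479 + 12809910 = 20408246507, q_7 = 43·10989279 + 296791 = 472835788 → 20408246507/472835788
APPEND 43: p_8 = 43·20408246507 + 474312479 = 878028912280, q_8 = 43·472835788 + 10989279 = 20342928163 → 878028912280/20342928163
APPEND 27: p_9 = 27·878028912280 + 20408246507 = 23727188878067, q_9 = 27·20342928163 + 472835788 = 549731896189 → 23727188878067/549731896189
APPEND 45: p_10 = 45·23727188878067 + 878028912280 = 1068601528425295, q_10 = 45·549731896189 + 20342928163 = 24758278256668 → 1068601528425295/24758278256668
APPEND 17: p_11 = 17·1068601528425295 + 23727188878067 = 18189953172108082, q_11 = 17·24758278256668 + 549731896189 = 421440462259545 → 18189953172108082/421440462259545
APPEND 30: p_12 = 30·18189953172108082 + 1068601528425295 = 546767196691667755, q_12 = 30·421440462259545 + 24758278256668 = 12667972146043018 → 546767196691667755/12667972146043018
APPEND 12: p_13 = 12·546767196691667755 + 18189953172108082 = 6579396313472121142, q_13 = 12·12667972146043018 + 421440462259545 = 152437106214775761 → 6579396313472121142/152437106214775761
APPEND 20: p_14 = 20·6579396313472121142 + 546767196691667755 = 132134693466134090595, q_14 = 20·152437106214775761 + 12667972146043018 = 3061410096441558238 → 132134693466134090595/3061410096441558238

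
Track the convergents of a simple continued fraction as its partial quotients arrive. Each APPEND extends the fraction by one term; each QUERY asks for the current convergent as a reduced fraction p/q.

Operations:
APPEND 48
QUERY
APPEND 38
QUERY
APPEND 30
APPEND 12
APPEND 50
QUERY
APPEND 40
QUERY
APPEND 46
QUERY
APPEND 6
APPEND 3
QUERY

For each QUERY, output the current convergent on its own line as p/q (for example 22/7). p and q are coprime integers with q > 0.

APPEND 48: p_0 = 48·1 + 0 = 48, q_0 = 48·0 + 1 = 1 → 48/1
APPEND 38: p_1 = 38·48 + 1 = 1825, q_1 = 38·1 + 0 = 38 → 1825/38
APPEND 30: p_2 = 30·1825 + 48 = 54798, q_2 = 30·38 + 1 = 1141 → 54798/1141
APPEND 12: p_3 = 12·54798 + 1825 = 659401, q_3 = 12·1141 + 38 = 13730 → 659401/13730
APPEND 50: p_4 = 50·659401 + 54798 = 33024848, q_4 = 50·13730 + 1141 = 687641 → 33024848/687641
APPEND 40: p_5 = 40·33024848 + 659401 = 1321653321, q_5 = 40·687641 + 13730 = 27519370 → 1321653321/27519370
APPEND 46: p_6 = 46·1321653321 + 33024848 = 60829077614, q_6 = 46·27519370 + 687641 = 1266578661 → 60829077614/1266578661
APPEND 6: p_7 = 6·60829077614 + 1321653321 = 366296119005, q_7 = 6·1266578661 + 27519370 = 7626991336 → 366296119005/7626991336
APPEND 3: p_8 = 3·366296119005 + 60829077614 = 1159717434629, q_8 = 3·7626991336 + 1266578661 = 24147552669 → 1159717434629/24147552669

48/1
1825/38
33024848/687641
1321653321/27519370
60829077614/1266578661
1159717434629/24147552669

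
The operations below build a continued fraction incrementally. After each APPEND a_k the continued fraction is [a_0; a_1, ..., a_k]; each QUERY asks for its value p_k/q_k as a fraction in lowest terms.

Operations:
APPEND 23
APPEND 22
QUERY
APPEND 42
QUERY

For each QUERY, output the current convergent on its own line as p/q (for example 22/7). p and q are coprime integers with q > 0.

507/22
21317/925

APPEND 23: p_0 = 23·1 + 0 = 23, q_0 = 23·0 + 1 = 1 → 23/1
APPEND 22: p_1 = 22·23 + 1 = 507, q_1 = 22·1 + 0 = 22 → 507/22
APPEND 42: p_2 = 42·507 + 23 = 21317, q_2 = 42·22 + 1 = 925 → 21317/925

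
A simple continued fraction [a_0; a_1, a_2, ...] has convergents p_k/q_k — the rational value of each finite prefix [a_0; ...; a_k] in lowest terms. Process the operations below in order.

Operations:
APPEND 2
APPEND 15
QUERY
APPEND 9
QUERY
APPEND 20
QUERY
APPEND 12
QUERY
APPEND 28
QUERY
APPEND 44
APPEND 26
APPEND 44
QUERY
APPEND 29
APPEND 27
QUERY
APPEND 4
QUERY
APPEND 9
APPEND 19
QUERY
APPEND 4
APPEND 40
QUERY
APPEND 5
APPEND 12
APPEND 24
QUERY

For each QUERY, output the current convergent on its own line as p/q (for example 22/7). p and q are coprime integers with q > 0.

31/15
281/136
5651/2735
68093/32956
1912255/925503
96501512605/46705297892
75716351046931/36645588607685
305666139355662/147937868627399
54013186639065553/26141579587458643
8809191513099469593/4263517769831012563
13003958496151797251306/6293722646856267132119

APPEND 2: p_0 = 2·1 + 0 = 2, q_0 = 2·0 + 1 = 1 → 2/1
APPEND 15: p_1 = 15·2 + 1 = 31, q_1 = 15·1 + 0 = 15 → 31/15
APPEND 9: p_2 = 9·31 + 2 = 281, q_2 = 9·15 + 1 = 136 → 281/136
APPEND 20: p_3 = 20·281 + 31 = 5651, q_3 = 20·136 + 15 = 2735 → 5651/2735
APPEND 12: p_4 = 12·5651 + 281 = 68093, q_4 = 12·2735 + 136 = 32956 → 68093/32956
APPEND 28: p_5 = 28·68093 + 5651 = 1912255, q_5 = 28·32956 + 2735 = 925503 → 1912255/925503
APPEND 44: p_6 = 44·1912255 + 68093 = 84207313, q_6 = 44·925503 + 32956 = 40755088 → 84207313/40755088
APPEND 26: p_7 = 26·84207313 + 1912255 = 2191302393, q_7 = 26·40755088 + 925503 = 1060557791 → 2191302393/1060557791
APPEND 44: p_8 = 44·2191302393 + 84207313 = 96501512605, q_8 = 44·1060557791 + 40755088 = 46705297892 → 96501512605/46705297892
APPEND 29: p_9 = 29·96501512605 + 2191302393 = 2800735167938, q_9 = 29·46705297892 + 1060557791 = 1355514196659 → 2800735167938/1355514196659
APPEND 27: p_10 = 27·2800735167938 + 96501512605 = 75716351046931, q_10 = 27·1355514196659 + 46705297892 = 36645588607685 → 75716351046931/36645588607685
APPEND 4: p_11 = 4·75716351046931 + 2800735167938 = 305666139355662, q_11 = 4·36645588607685 + 1355514196659 = 147937868627399 → 305666139355662/147937868627399
APPEND 9: p_12 = 9·305666139355662 + 75716351046931 = 2826711605247889, q_12 = 9·147937868627399 + 36645588607685 = 1368086406254276 → 2826711605247889/1368086406254276
APPEND 19: p_13 = 19·2826711605247889 + 305666139355662 = 54013186639065553, q_13 = 19·1368086406254276 + 147937868627399 = 26141579587458643 → 54013186639065553/26141579587458643
APPEND 4: p_14 = 4·54013186639065553 + 2826711605247889 = 218879458161510101, q_14 = 4·26141579587458643 + 1368086406254276 = 105934404756088848 → 218879458161510101/105934404756088848
APPEND 40: p_15 = 40·218879458161510101 + 54013186639065553 = 8809191513099469593, q_15 = 40·105934404756088848 + 26141579587458643 = 4263517769831012563 → 8809191513099469593/4263517769831012563
APPEND 5: p_16 = 5·8809191513099469593 + 218879458161510101 = 44264837023658858066, q_16 = 5·4263517769831012563 + 105934404756088848 = 21423523253911151663 → 44264837023658858066/21423523253911151663
APPEND 12: p_17 = 12·44264837023658858066 + 8809191513099469593 = 539987235797005766385, q_17 = 12·21423523253911151663 + 4263517769831012563 = 261345796816764832519 → 539987235797005766385/261345796816764832519
APPEND 24: p_18 = 24·539987235797005766385 + 44264837023658858066 = 13003958496151797251306, q_18 = 24·261345796816764832519 + 21423523253911151663 = 6293722646856267132119 → 13003958496151797251306/6293722646856267132119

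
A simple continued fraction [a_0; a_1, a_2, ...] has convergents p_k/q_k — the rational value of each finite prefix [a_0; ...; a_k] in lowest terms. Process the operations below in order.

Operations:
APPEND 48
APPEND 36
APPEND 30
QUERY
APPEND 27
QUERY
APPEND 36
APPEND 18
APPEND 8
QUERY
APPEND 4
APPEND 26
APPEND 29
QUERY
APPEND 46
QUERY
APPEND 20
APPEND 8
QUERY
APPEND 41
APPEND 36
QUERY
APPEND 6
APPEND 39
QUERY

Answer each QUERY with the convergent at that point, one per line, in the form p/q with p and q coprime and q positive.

APPEND 48: p_0 = 48·1 + 0 = 48, q_0 = 48·0 + 1 = 1 → 48/1
APPEND 36: p_1 = 36·48 + 1 = 1729, q_1 = 36·1 + 0 = 36 → 1729/36
APPEND 30: p_2 = 30·1729 + 48 = 51918, q_2 = 30·36 + 1 = 1081 → 51918/1081
APPEND 27: p_3 = 27·51918 + 1729 = 1403515, q_3 = 27·1081 + 36 = 29223 → 1403515/29223
APPEND 36: p_4 = 36·1403515 + 51918 = 50578458, q_4 = 36·29223 + 1081 = 1053109 → 50578458/1053109
APPEND 18: p_5 = 18·50578458 + 1403515 = 911815759, q_5 = 18·1053109 + 29223 = 18985185 → 911815759/18985185
APPEND 8: p_6 = 8·911815759 + 50578458 = 7345104530, q_6 = 8·18985185 + 1053109 = 152934589 → 7345104530/152934589
APPEND 4: p_7 = 4·7345104530 + 911815759 = 30292233879, q_7 = 4·152934589 + 18985185 = 630723541 → 30292233879/630723541
APPEND 26: p_8 = 26·30292233879 + 7345104530 = 794943185384, q_8 = 26·630723541 + 152934589 = 16551746655 → 794943185384/16551746655
APPEND 29: p_9 = 29·794943185384 + 30292233879 = 23083644610015, q_9 = 29·16551746655 + 630723541 = 480631376536 → 23083644610015/480631376536
APPEND 46: p_10 = 46·23083644610015 + 794943185384 = 1062642595246074, q_10 = 46·480631376536 + 16551746655 = 22125595067311 → 1062642595246074/22125595067311
APPEND 20: p_11 = 20·1062642595246074 + 23083644610015 = 21275935549531495, q_11 = 20·22125595067311 + 480631376536 = 442992532722756 → 21275935549531495/442992532722756
APPEND 8: p_12 = 8·21275935549531495 + 1062642595246074 = 171270126991498034, q_12 = 8·442992532722756 + 22125595067311 = 3566065856849359 → 171270126991498034/3566065856849359
APPEND 41: p_13 = 41·171270126991498034 + 21275935549531495 = 7043351142200950889, q_13 = 41·3566065856849359 + 442992532722756 = 146651692663546475 → 7043351142200950889/146651692663546475
APPEND 36: p_14 = 36·7043351142200950889 + 171270126991498034 = 253731911246225730038, q_14 = 36·146651692663546475 + 3566065856849359 = 5283027001744522459 → 253731911246225730038/5283027001744522459
APPEND 6: p_15 = 6·253731911246225730038 + 7043351142200950889 = 1529434818619555331117, q_15 = 6·5283027001744522459 + 146651692663546475 = 31844813703130681229 → 1529434818619555331117/31844813703130681229
APPEND 39: p_16 = 39·1529434818619555331117 + 253731911246225730038 = 59901689837408883643601, q_16 = 39·31844813703130681229 + 5283027001744522459 = 1247230761423841090390 → 59901689837408883643601/1247230761423841090390

51918/1081
1403515/29223
7345104530/152934589
23083644610015/480631376536
1062642595246074/22125595067311
171270126991498034/3566065856849359
253731911246225730038/5283027001744522459
59901689837408883643601/1247230761423841090390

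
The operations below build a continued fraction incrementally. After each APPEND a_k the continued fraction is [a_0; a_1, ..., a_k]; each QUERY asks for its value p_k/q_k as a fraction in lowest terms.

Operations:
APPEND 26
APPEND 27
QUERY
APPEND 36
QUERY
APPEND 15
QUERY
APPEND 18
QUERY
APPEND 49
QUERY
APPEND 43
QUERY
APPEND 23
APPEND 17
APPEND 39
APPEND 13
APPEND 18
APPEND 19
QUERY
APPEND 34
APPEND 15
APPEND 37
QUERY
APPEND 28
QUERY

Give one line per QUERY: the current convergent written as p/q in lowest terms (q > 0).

703/27
25334/973
380713/14622
6878168/264169
337410945/12958903
14515548803/557496998
998181533340050277/38337042288136141
18935681567250106871965/727260524014365073417
530709940396834440154462/20382915079231822351067

APPEND 26: p_0 = 26·1 + 0 = 26, q_0 = 26·0 + 1 = 1 → 26/1
APPEND 27: p_1 = 27·26 + 1 = 703, q_1 = 27·1 + 0 = 27 → 703/27
APPEND 36: p_2 = 36·703 + 26 = 25334, q_2 = 36·27 + 1 = 973 → 25334/973
APPEND 15: p_3 = 15·25334 + 703 = 380713, q_3 = 15·973 + 27 = 14622 → 380713/14622
APPEND 18: p_4 = 18·380713 + 25334 = 6878168, q_4 = 18·14622 + 973 = 264169 → 6878168/264169
APPEND 49: p_5 = 49·6878168 + 380713 = 337410945, q_5 = 49·264169 + 14622 = 12958903 → 337410945/12958903
APPEND 43: p_6 = 43·337410945 + 6878168 = 14515548803, q_6 = 43·12958903 + 264169 = 557496998 → 14515548803/557496998
APPEND 23: p_7 = 23·14515548803 + 337410945 = 334195033414, q_7 = 23·557496998 + 12958903 = 12835389857 → 334195033414/12835389857
APPEND 17: p_8 = 17·334195033414 + 14515548803 = 5695831116841, q_8 = 17·12835389857 + 557496998 = 218759124567 → 5695831116841/218759124567
APPEND 39: p_9 = 39·5695831116841 + 334195033414 = 222471608590213, q_9 = 39·218759124567 + 12835389857 = 8544441247970 → 222471608590213/8544441247970
APPEND 13: p_10 = 13·222471608590213 + 5695831116841 = 2897826742789610, q_10 = 13·8544441247970 + 218759124567 = 111296495348177 → 2897826742789610/111296495348177
APPEND 18: p_11 = 18·2897826742789610 + 222471608590213 = 52383352978803193, q_11 = 18·111296495348177 + 8544441247970 = 2011881357515156 → 52383352978803193/2011881357515156
APPEND 19: p_12 = 19·52383352978803193 + 2897826742789610 = 998181533340050277, q_12 = 19·2011881357515156 + 111296495348177 = 38337042288136141 → 998181533340050277/38337042288136141
APPEND 34: p_13 = 34·998181533340050277 + 52383352978803193 = 33990555486540512611, q_13 = 34·38337042288136141 + 2011881357515156 = 1305471319154143950 → 33990555486540512611/1305471319154143950
APPEND 15: p_14 = 15·33990555486540512611 + 998181533340050277 = 510856513831447739442, q_14 = 15·1305471319154143950 + 38337042288136141 = 19620406829600295391 → 510856513831447739442/19620406829600295391
APPEND 37: p_15 = 37·510856513831447739442 + 33990555486540512611 = 18935681567250106871965, q_15 = 37·19620406829600295391 + 1305471319154143950 = 727260524014365073417 → 18935681567250106871965/727260524014365073417
APPEND 28: p_16 = 28·18935681567250106871965 + 510856513831447739442 = 530709940396834440154462, q_16 = 28·727260524014365073417 + 19620406829600295391 = 20382915079231822351067 → 530709940396834440154462/20382915079231822351067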